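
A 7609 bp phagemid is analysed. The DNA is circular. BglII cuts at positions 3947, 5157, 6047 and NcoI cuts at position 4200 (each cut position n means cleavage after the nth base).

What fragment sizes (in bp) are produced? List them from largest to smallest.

5509, 957, 890, 253 bp

Combined cut positions (sorted): 3947, 4200, 5157, 6047.
Circular molecule, 4 cuts → 4 fragments:
  4200 − 3947 = 253 bp
  5157 − 4200 = 957 bp
  6047 − 5157 = 890 bp
  wrap: 7609 − 6047 + 3947 = 5509 bp
Sorted largest to smallest: 5509, 957, 890, 253 bp.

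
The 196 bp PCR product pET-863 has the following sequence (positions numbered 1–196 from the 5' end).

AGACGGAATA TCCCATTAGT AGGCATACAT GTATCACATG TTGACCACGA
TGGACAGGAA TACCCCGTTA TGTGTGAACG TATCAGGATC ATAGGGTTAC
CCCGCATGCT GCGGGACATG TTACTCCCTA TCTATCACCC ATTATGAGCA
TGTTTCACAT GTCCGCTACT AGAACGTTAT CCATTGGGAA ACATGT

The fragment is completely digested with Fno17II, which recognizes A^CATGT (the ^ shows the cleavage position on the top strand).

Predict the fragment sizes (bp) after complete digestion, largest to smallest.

80, 41, 34, 27, 9, 5 bp

Fno17II sites (ACATGT) start at positions 27, 36, 116, 157, 191.
Fno17II cuts after the first base of each site, so after positions 27, 36, 116, 157, 191.
Linear molecule, 5 cuts → 6 fragments:
  1–27 → 27 bp
  28–36 → 9 bp
  37–116 → 80 bp
  117–157 → 41 bp
  158–191 → 34 bp
  192–196 → 5 bp
Sorted largest to smallest: 80, 41, 34, 27, 9, 5 bp.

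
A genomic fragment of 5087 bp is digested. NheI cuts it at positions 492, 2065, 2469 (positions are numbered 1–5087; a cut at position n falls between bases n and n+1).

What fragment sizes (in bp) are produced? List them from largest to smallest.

Linear molecule, 3 cuts → 4 fragments:
  492 − 0 = 492 bp
  2065 − 492 = 1573 bp
  2469 − 2065 = 404 bp
  5087 − 2469 = 2618 bp
Sorted largest to smallest: 2618, 1573, 492, 404 bp.

2618, 1573, 492, 404 bp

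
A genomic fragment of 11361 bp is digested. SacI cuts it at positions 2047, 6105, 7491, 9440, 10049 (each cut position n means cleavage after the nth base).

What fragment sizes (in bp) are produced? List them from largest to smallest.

4058, 2047, 1949, 1386, 1312, 609 bp

Linear molecule, 5 cuts → 6 fragments:
  2047 − 0 = 2047 bp
  6105 − 2047 = 4058 bp
  7491 − 6105 = 1386 bp
  9440 − 7491 = 1949 bp
  10049 − 9440 = 609 bp
  11361 − 10049 = 1312 bp
Sorted largest to smallest: 4058, 2047, 1949, 1386, 1312, 609 bp.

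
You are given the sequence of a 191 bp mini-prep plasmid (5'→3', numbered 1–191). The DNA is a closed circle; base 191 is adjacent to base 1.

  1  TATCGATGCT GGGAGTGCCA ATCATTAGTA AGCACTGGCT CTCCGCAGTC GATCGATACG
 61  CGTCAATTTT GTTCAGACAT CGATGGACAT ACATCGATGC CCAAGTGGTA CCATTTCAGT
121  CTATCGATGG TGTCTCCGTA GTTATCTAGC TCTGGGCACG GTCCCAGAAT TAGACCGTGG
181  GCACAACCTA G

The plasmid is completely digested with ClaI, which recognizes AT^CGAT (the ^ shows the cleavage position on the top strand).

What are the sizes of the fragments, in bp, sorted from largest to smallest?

ClaI sites (ATCGAT) start at positions 2, 52, 79, 93, 123.
ClaI cuts after base 2 of each site, so after positions 3, 53, 80, 94, 124.
Circular molecule, 5 cuts → 5 fragments:
  4–53 → 50 bp
  54–80 → 27 bp
  81–94 → 14 bp
  95–124 → 30 bp
  125–191 then 1–3 → 67 + 3 = 70 bp
Sorted largest to smallest: 70, 50, 30, 27, 14 bp.

70, 50, 30, 27, 14 bp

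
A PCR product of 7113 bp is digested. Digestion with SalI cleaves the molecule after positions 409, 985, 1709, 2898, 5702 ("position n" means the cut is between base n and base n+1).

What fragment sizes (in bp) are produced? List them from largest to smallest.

Linear molecule, 5 cuts → 6 fragments:
  409 − 0 = 409 bp
  985 − 409 = 576 bp
  1709 − 985 = 724 bp
  2898 − 1709 = 1189 bp
  5702 − 2898 = 2804 bp
  7113 − 5702 = 1411 bp
Sorted largest to smallest: 2804, 1411, 1189, 724, 576, 409 bp.

2804, 1411, 1189, 724, 576, 409 bp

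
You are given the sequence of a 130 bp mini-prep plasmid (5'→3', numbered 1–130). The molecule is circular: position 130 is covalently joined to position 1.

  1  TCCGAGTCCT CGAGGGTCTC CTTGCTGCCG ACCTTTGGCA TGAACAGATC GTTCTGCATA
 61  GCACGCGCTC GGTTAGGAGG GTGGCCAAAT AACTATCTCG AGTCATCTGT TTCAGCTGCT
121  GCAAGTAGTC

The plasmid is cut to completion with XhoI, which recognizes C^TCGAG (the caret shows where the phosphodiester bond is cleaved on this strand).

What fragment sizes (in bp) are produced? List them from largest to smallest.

88, 42 bp

XhoI sites (CTCGAG) start at positions 9, 97.
XhoI cuts after the first base of each site, so after positions 9, 97.
Circular molecule, 2 cuts → 2 fragments:
  10–97 → 88 bp
  98–130 then 1–9 → 33 + 9 = 42 bp
Sorted largest to smallest: 88, 42 bp.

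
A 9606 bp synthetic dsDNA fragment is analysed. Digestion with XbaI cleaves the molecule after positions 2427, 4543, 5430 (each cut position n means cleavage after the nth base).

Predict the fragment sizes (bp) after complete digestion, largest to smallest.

4176, 2427, 2116, 887 bp

Linear molecule, 3 cuts → 4 fragments:
  2427 − 0 = 2427 bp
  4543 − 2427 = 2116 bp
  5430 − 4543 = 887 bp
  9606 − 5430 = 4176 bp
Sorted largest to smallest: 4176, 2427, 2116, 887 bp.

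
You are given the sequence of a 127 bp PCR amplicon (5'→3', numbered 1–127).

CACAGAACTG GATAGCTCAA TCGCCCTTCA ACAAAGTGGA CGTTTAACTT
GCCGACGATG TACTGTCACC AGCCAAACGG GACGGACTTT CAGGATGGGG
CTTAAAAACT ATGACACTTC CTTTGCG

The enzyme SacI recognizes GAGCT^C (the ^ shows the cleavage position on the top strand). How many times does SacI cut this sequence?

No occurrence of GAGCTC is present in the sequence.
SacI does not cut: 0 sites.

0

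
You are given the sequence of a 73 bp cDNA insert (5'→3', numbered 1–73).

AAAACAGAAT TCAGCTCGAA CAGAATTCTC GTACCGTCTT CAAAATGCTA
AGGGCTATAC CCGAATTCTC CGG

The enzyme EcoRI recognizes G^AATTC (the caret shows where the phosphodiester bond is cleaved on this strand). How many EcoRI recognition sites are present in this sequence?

GAATTC occurs starting at positions 7, 23, 63.
EcoRI cuts at 3 sites.

3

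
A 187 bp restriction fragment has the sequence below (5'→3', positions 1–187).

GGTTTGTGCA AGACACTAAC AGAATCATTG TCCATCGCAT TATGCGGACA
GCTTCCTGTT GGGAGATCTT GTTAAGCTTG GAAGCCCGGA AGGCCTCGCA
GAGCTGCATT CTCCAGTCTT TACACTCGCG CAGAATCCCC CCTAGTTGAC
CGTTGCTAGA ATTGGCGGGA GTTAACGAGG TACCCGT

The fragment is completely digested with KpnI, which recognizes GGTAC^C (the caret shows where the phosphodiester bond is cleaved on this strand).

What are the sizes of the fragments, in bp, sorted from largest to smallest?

183, 4 bp

The KpnI site (GGTACC) starts at position 179.
KpnI cuts after base 5 of each site (before the last base), so after position 183.
Linear molecule, 1 cut → 2 fragments:
  1–183 → 183 bp
  184–187 → 4 bp
Sorted largest to smallest: 183, 4 bp.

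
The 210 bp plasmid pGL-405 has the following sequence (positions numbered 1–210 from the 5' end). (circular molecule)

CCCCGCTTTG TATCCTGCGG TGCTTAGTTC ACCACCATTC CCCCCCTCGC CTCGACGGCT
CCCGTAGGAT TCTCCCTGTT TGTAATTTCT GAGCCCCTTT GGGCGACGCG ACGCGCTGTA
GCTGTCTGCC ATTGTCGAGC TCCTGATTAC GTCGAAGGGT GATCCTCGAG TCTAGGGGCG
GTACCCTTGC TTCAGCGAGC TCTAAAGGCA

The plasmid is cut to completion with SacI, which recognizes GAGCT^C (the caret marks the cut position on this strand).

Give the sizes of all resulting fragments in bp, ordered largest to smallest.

150, 60 bp

SacI sites (GAGCTC) start at positions 137, 197.
SacI cuts after base 5 of each site (before the last base), so after positions 141, 201.
Circular molecule, 2 cuts → 2 fragments:
  142–201 → 60 bp
  202–210 then 1–141 → 9 + 141 = 150 bp
Sorted largest to smallest: 150, 60 bp.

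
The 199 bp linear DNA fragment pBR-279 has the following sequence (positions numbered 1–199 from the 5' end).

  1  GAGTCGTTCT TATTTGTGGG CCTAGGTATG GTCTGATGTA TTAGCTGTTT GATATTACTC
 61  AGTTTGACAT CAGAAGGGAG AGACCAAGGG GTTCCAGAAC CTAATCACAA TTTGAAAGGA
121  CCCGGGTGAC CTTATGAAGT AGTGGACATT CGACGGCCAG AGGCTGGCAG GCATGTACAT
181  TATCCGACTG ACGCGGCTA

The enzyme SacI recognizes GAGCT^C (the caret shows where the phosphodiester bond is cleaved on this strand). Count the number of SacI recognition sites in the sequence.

No occurrence of GAGCTC is present in the sequence.
SacI does not cut: 0 sites.

0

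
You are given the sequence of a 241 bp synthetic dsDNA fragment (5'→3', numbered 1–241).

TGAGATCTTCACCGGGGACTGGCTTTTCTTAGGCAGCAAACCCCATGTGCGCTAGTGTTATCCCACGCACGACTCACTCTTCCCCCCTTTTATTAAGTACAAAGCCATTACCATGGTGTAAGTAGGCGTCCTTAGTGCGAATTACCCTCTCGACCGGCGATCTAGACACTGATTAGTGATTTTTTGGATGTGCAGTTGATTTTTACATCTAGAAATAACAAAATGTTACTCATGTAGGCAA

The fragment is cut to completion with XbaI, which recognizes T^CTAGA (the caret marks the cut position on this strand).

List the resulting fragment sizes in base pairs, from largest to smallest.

XbaI sites (TCTAGA) start at positions 161, 208.
XbaI cuts after the first base of each site, so after positions 161, 208.
Linear molecule, 2 cuts → 3 fragments:
  1–161 → 161 bp
  162–208 → 47 bp
  209–241 → 33 bp
Sorted largest to smallest: 161, 47, 33 bp.

161, 47, 33 bp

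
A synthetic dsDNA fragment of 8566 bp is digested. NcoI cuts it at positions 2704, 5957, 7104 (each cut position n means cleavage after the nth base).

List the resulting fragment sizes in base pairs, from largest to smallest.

3253, 2704, 1462, 1147 bp

Linear molecule, 3 cuts → 4 fragments:
  2704 − 0 = 2704 bp
  5957 − 2704 = 3253 bp
  7104 − 5957 = 1147 bp
  8566 − 7104 = 1462 bp
Sorted largest to smallest: 3253, 2704, 1462, 1147 bp.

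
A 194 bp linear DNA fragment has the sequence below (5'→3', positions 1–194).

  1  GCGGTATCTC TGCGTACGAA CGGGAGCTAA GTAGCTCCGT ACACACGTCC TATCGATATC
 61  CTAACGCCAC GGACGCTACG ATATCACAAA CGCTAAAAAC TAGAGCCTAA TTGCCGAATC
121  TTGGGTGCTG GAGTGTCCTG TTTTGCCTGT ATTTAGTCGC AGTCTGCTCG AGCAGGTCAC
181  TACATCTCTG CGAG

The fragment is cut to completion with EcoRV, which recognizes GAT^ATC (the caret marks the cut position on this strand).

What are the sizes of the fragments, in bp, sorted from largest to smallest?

EcoRV sites (GATATC) start at positions 55, 80.
EcoRV cuts after base 3 of each site, so after positions 57, 82.
Linear molecule, 2 cuts → 3 fragments:
  1–57 → 57 bp
  58–82 → 25 bp
  83–194 → 112 bp
Sorted largest to smallest: 112, 57, 25 bp.

112, 57, 25 bp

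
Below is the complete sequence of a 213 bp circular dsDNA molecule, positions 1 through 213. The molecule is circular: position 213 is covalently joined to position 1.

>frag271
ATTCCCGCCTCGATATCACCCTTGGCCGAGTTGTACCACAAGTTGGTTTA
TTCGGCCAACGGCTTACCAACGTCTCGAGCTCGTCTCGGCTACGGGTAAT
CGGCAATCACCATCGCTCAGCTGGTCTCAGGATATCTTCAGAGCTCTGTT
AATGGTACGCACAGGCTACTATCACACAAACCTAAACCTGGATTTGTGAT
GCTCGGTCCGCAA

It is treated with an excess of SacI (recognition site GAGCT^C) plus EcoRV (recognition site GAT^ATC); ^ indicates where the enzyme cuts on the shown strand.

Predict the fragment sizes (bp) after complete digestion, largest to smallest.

82, 67, 52, 12 bp

SacI sites (GAGCTC) start at positions 77, 141.
SacI cuts after base 5 of each site (before the last base), so after positions 81, 145.
EcoRV sites (GATATC) start at positions 12, 131.
EcoRV cuts after base 3 of each site, so after positions 14, 133.
Combined cut positions: 14, 81, 133, 145.
Circular molecule, 4 cuts → 4 fragments:
  15–81 → 67 bp
  82–133 → 52 bp
  134–145 → 12 bp
  146–213 then 1–14 → 68 + 14 = 82 bp
Sorted largest to smallest: 82, 67, 52, 12 bp.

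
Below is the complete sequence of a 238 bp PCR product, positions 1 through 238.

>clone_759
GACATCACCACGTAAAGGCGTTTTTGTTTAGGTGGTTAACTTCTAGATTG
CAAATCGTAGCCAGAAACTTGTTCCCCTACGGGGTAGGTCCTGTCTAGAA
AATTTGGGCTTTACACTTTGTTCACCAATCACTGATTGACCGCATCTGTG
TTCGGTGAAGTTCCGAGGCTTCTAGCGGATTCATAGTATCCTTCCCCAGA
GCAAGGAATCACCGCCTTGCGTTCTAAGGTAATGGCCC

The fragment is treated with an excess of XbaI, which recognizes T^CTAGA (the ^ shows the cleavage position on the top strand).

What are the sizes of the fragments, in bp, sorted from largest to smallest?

144, 52, 42 bp

XbaI sites (TCTAGA) start at positions 42, 94.
XbaI cuts after the first base of each site, so after positions 42, 94.
Linear molecule, 2 cuts → 3 fragments:
  1–42 → 42 bp
  43–94 → 52 bp
  95–238 → 144 bp
Sorted largest to smallest: 144, 52, 42 bp.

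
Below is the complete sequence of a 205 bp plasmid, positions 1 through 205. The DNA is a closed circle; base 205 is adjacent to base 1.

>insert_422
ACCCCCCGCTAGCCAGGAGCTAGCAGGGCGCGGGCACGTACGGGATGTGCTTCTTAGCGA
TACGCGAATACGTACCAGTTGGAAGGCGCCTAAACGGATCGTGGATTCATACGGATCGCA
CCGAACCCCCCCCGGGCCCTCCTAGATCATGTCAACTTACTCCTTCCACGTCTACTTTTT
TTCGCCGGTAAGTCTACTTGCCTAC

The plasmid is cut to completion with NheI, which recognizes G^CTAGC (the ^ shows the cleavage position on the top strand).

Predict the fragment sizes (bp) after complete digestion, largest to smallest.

NheI sites (GCTAGC) start at positions 8, 19.
NheI cuts after the first base of each site, so after positions 8, 19.
Circular molecule, 2 cuts → 2 fragments:
  9–19 → 11 bp
  20–205 then 1–8 → 186 + 8 = 194 bp
Sorted largest to smallest: 194, 11 bp.

194, 11 bp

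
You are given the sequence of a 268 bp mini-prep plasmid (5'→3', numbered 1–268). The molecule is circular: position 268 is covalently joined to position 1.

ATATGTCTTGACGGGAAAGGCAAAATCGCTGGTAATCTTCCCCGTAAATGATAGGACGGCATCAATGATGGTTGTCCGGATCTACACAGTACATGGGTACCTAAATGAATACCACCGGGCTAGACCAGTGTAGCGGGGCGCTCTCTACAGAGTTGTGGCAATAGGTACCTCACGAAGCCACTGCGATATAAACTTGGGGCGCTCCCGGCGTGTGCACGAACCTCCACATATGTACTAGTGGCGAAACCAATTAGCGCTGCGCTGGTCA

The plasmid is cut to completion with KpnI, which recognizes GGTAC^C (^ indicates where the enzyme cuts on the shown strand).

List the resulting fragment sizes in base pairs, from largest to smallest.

KpnI sites (GGTACC) start at positions 96, 164.
KpnI cuts after base 5 of each site (before the last base), so after positions 100, 168.
Circular molecule, 2 cuts → 2 fragments:
  101–168 → 68 bp
  169–268 then 1–100 → 100 + 100 = 200 bp
Sorted largest to smallest: 200, 68 bp.

200, 68 bp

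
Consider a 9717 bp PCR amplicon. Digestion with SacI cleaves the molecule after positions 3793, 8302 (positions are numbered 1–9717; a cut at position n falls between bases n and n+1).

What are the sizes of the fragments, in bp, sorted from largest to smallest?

4509, 3793, 1415 bp

Linear molecule, 2 cuts → 3 fragments:
  3793 − 0 = 3793 bp
  8302 − 3793 = 4509 bp
  9717 − 8302 = 1415 bp
Sorted largest to smallest: 4509, 3793, 1415 bp.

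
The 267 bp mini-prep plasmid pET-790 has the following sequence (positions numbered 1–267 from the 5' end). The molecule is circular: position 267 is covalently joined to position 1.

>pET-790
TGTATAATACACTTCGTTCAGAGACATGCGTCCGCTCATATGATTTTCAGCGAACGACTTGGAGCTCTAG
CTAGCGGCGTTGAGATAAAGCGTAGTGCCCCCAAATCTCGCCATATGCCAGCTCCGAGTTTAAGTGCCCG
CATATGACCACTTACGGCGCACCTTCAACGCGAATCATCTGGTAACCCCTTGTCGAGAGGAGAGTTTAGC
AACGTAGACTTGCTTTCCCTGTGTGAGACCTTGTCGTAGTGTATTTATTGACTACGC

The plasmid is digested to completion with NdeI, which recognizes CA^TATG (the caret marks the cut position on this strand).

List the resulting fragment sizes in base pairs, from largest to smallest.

163, 75, 29 bp

NdeI sites (CATATG) start at positions 37, 112, 141.
NdeI cuts after base 2 of each site, so after positions 38, 113, 142.
Circular molecule, 3 cuts → 3 fragments:
  39–113 → 75 bp
  114–142 → 29 bp
  143–267 then 1–38 → 125 + 38 = 163 bp
Sorted largest to smallest: 163, 75, 29 bp.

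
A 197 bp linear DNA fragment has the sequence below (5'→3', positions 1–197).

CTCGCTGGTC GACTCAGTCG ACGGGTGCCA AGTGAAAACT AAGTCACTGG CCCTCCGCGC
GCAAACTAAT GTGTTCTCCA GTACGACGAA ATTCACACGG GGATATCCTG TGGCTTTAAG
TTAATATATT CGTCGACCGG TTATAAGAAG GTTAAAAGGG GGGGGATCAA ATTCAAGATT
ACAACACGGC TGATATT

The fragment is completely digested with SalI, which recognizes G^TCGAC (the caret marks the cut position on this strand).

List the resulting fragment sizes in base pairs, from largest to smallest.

115, 65, 9, 8 bp

SalI sites (GTCGAC) start at positions 8, 17, 132.
SalI cuts after the first base of each site, so after positions 8, 17, 132.
Linear molecule, 3 cuts → 4 fragments:
  1–8 → 8 bp
  9–17 → 9 bp
  18–132 → 115 bp
  133–197 → 65 bp
Sorted largest to smallest: 115, 65, 9, 8 bp.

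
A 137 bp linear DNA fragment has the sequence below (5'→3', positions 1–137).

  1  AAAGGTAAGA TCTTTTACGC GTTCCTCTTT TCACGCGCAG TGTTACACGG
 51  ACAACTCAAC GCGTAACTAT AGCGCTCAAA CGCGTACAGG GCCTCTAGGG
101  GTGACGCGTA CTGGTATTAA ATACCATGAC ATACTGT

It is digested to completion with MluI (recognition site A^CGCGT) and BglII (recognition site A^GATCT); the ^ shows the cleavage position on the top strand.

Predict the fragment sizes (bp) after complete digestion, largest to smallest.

MluI sites (ACGCGT) start at positions 17, 59, 80, 104.
MluI cuts after the first base of each site, so after positions 17, 59, 80, 104.
The BglII site (AGATCT) starts at position 8.
BglII cuts after the first base of each site, so after position 8.
Combined cut positions: 8, 17, 59, 80, 104.
Linear molecule, 5 cuts → 6 fragments:
  1–8 → 8 bp
  9–17 → 9 bp
  18–59 → 42 bp
  60–80 → 21 bp
  81–104 → 24 bp
  105–137 → 33 bp
Sorted largest to smallest: 42, 33, 24, 21, 9, 8 bp.

42, 33, 24, 21, 9, 8 bp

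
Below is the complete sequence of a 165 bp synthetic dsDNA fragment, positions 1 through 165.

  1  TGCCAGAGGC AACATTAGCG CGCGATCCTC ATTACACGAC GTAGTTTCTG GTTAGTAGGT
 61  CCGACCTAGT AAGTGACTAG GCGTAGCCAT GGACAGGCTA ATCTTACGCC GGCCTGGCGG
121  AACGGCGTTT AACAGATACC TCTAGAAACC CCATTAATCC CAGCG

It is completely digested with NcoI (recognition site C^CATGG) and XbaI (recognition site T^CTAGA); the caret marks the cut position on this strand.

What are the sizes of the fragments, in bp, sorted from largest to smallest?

87, 54, 24 bp

The NcoI site (CCATGG) starts at position 87.
NcoI cuts after the first base of each site, so after position 87.
The XbaI site (TCTAGA) starts at position 141.
XbaI cuts after the first base of each site, so after position 141.
Combined cut positions: 87, 141.
Linear molecule, 2 cuts → 3 fragments:
  1–87 → 87 bp
  88–141 → 54 bp
  142–165 → 24 bp
Sorted largest to smallest: 87, 54, 24 bp.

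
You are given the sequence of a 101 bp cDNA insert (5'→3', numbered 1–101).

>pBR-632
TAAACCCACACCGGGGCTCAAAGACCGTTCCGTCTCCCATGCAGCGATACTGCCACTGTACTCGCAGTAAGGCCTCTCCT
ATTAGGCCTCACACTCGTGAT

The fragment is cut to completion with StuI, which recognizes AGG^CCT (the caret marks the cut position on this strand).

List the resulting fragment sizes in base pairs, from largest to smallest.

StuI sites (AGGCCT) start at positions 70, 84.
StuI cuts after base 3 of each site, so after positions 72, 86.
Linear molecule, 2 cuts → 3 fragments:
  1–72 → 72 bp
  73–86 → 14 bp
  87–101 → 15 bp
Sorted largest to smallest: 72, 15, 14 bp.

72, 15, 14 bp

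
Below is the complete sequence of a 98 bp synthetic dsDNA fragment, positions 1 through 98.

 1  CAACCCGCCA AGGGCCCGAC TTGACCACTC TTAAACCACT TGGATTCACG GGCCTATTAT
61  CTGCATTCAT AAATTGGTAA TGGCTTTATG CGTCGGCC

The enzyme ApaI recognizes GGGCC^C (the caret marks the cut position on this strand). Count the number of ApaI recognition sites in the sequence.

GGGCCC occurs starting at position 12.
ApaI cuts at 1 site.

1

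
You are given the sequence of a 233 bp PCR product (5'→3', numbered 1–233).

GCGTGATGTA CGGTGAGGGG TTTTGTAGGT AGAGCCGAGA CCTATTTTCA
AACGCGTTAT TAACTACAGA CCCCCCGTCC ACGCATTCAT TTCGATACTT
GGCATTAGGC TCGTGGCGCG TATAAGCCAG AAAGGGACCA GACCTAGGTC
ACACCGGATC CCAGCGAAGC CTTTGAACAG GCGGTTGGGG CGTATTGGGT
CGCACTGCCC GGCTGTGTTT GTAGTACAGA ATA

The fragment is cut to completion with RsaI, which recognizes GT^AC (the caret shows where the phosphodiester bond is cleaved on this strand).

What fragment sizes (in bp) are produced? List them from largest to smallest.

RsaI sites (GTAC) start at positions 8, 224.
RsaI cuts after base 2 of each site, so after positions 9, 225.
Linear molecule, 2 cuts → 3 fragments:
  1–9 → 9 bp
  10–225 → 216 bp
  226–233 → 8 bp
Sorted largest to smallest: 216, 9, 8 bp.

216, 9, 8 bp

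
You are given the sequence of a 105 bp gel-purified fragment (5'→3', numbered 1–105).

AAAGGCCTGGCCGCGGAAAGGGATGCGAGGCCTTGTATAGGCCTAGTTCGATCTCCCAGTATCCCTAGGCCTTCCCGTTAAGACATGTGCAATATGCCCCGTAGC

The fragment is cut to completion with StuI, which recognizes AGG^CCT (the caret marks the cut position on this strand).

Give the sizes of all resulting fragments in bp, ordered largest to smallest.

36, 28, 25, 11, 5 bp

StuI sites (AGGCCT) start at positions 3, 28, 39, 67.
StuI cuts after base 3 of each site, so after positions 5, 30, 41, 69.
Linear molecule, 4 cuts → 5 fragments:
  1–5 → 5 bp
  6–30 → 25 bp
  31–41 → 11 bp
  42–69 → 28 bp
  70–105 → 36 bp
Sorted largest to smallest: 36, 28, 25, 11, 5 bp.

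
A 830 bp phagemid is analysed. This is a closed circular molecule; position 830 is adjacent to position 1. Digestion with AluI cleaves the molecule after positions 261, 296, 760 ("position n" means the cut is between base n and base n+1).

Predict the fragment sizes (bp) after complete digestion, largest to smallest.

Circular molecule, 3 cuts → 3 fragments:
  296 − 261 = 35 bp
  760 − 296 = 464 bp
  wrap: 830 − 760 + 261 = 331 bp
Sorted largest to smallest: 464, 331, 35 bp.

464, 331, 35 bp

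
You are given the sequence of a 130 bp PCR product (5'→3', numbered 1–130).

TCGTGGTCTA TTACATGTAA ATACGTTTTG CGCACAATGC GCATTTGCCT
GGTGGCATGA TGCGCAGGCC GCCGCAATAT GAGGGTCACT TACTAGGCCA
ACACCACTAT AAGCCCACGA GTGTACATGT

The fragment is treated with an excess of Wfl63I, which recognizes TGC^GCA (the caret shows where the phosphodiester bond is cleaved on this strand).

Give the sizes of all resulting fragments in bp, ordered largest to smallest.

67, 31, 23, 9 bp

Wfl63I sites (TGCGCA) start at positions 29, 38, 61.
Wfl63I cuts after base 3 of each site, so after positions 31, 40, 63.
Linear molecule, 3 cuts → 4 fragments:
  1–31 → 31 bp
  32–40 → 9 bp
  41–63 → 23 bp
  64–130 → 67 bp
Sorted largest to smallest: 67, 31, 23, 9 bp.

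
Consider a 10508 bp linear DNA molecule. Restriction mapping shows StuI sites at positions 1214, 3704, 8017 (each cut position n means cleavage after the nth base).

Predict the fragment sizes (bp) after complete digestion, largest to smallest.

Linear molecule, 3 cuts → 4 fragments:
  1214 − 0 = 1214 bp
  3704 − 1214 = 2490 bp
  8017 − 3704 = 4313 bp
  10508 − 8017 = 2491 bp
Sorted largest to smallest: 4313, 2491, 2490, 1214 bp.

4313, 2491, 2490, 1214 bp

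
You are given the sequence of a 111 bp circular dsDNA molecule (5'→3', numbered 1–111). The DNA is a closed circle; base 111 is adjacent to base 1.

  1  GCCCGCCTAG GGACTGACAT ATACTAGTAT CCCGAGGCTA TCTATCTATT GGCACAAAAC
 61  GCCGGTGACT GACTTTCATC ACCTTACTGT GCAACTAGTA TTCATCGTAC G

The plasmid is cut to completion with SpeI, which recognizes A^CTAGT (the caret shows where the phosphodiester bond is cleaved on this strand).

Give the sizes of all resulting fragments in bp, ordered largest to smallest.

71, 40 bp

SpeI sites (ACTAGT) start at positions 23, 94.
SpeI cuts after the first base of each site, so after positions 23, 94.
Circular molecule, 2 cuts → 2 fragments:
  24–94 → 71 bp
  95–111 then 1–23 → 17 + 23 = 40 bp
Sorted largest to smallest: 71, 40 bp.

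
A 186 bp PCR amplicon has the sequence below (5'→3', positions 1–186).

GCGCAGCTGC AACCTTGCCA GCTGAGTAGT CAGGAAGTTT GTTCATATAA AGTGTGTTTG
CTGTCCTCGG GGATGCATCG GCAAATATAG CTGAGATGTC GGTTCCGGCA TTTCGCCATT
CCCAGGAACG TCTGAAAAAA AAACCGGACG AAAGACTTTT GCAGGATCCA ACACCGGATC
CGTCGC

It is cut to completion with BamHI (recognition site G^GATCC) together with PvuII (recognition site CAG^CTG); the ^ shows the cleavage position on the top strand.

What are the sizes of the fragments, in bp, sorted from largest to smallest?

BamHI sites (GGATCC) start at positions 164, 176.
BamHI cuts after the first base of each site, so after positions 164, 176.
PvuII sites (CAGCTG) start at positions 4, 19.
PvuII cuts after base 3 of each site, so after positions 6, 21.
Combined cut positions: 6, 21, 164, 176.
Linear molecule, 4 cuts → 5 fragments:
  1–6 → 6 bp
  7–21 → 15 bp
  22–164 → 143 bp
  165–176 → 12 bp
  177–186 → 10 bp
Sorted largest to smallest: 143, 15, 12, 10, 6 bp.

143, 15, 12, 10, 6 bp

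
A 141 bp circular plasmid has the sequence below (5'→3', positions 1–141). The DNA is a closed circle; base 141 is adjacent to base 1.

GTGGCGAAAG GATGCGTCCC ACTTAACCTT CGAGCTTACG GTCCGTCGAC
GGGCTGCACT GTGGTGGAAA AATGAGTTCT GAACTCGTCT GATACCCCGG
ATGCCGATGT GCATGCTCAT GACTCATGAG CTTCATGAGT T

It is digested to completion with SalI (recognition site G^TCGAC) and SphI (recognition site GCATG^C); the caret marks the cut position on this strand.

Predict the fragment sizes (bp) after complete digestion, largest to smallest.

71, 70 bp

The SalI site (GTCGAC) starts at position 45.
SalI cuts after the first base of each site, so after position 45.
The SphI site (GCATGC) starts at position 111.
SphI cuts after base 5 of each site (before the last base), so after position 115.
Combined cut positions: 45, 115.
Circular molecule, 2 cuts → 2 fragments:
  46–115 → 70 bp
  116–141 then 1–45 → 26 + 45 = 71 bp
Sorted largest to smallest: 71, 70 bp.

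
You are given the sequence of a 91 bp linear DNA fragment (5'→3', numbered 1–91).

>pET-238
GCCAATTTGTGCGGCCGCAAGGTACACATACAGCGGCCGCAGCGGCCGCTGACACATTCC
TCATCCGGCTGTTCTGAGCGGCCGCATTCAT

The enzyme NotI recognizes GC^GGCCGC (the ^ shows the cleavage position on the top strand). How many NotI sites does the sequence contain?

4

GCGGCCGC occurs starting at positions 11, 33, 42, 78.
NotI cuts at 4 sites.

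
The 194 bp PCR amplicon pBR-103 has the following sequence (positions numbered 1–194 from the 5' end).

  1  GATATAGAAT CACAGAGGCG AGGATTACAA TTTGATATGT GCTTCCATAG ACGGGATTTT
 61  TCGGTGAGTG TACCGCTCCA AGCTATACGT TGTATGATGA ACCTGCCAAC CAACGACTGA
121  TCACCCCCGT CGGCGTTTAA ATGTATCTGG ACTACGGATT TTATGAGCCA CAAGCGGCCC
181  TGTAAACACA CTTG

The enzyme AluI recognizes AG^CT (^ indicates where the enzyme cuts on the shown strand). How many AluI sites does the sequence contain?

1

AGCT occurs starting at position 81.
AluI cuts at 1 site.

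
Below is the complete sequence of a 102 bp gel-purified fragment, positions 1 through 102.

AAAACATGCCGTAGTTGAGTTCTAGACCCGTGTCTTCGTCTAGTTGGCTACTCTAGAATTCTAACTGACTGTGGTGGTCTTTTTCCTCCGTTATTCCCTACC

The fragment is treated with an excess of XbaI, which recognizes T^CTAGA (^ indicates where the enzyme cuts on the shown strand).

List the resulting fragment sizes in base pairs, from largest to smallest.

50, 31, 21 bp

XbaI sites (TCTAGA) start at positions 21, 52.
XbaI cuts after the first base of each site, so after positions 21, 52.
Linear molecule, 2 cuts → 3 fragments:
  1–21 → 21 bp
  22–52 → 31 bp
  53–102 → 50 bp
Sorted largest to smallest: 50, 31, 21 bp.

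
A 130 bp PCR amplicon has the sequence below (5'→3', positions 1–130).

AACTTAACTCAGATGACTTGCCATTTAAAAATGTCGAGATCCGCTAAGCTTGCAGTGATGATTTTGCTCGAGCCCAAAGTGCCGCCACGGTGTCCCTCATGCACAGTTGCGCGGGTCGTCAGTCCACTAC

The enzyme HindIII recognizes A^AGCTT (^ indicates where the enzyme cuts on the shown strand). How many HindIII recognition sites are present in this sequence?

AAGCTT occurs starting at position 46.
HindIII cuts at 1 site.

1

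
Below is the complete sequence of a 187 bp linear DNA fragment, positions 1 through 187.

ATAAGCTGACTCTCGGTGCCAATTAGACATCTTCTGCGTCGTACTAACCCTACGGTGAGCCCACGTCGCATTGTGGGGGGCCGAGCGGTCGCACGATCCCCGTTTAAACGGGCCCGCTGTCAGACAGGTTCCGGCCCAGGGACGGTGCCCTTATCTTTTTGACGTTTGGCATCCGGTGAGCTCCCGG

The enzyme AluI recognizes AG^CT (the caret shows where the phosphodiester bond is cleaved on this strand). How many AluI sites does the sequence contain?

2

AGCT occurs starting at positions 4, 179.
AluI cuts at 2 sites.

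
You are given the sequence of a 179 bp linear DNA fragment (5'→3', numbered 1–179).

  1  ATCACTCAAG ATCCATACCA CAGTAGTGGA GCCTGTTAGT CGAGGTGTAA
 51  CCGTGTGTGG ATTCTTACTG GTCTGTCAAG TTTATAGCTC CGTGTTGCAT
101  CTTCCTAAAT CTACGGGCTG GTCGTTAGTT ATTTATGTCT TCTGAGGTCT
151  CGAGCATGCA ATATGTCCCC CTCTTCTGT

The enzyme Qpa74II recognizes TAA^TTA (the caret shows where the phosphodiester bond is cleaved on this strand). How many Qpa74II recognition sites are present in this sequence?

0

No occurrence of TAATTA is present in the sequence.
Qpa74II does not cut: 0 sites.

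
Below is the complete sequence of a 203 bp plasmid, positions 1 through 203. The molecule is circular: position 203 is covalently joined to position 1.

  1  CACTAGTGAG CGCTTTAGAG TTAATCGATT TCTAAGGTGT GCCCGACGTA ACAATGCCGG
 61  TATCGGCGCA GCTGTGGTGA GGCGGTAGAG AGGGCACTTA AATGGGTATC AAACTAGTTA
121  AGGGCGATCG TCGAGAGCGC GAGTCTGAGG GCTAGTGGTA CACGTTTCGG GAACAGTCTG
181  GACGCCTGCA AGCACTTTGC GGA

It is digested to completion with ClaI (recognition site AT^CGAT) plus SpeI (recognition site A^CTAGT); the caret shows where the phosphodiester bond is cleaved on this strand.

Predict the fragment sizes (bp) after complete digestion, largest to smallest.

The ClaI site (ATCGAT) starts at position 24.
ClaI cuts after base 2 of each site, so after position 25.
SpeI sites (ACTAGT) start at positions 2, 113.
SpeI cuts after the first base of each site, so after positions 2, 113.
Combined cut positions: 2, 25, 113.
Circular molecule, 3 cuts → 3 fragments:
  3–25 → 23 bp
  26–113 → 88 bp
  114–203 then 1–2 → 90 + 2 = 92 bp
Sorted largest to smallest: 92, 88, 23 bp.

92, 88, 23 bp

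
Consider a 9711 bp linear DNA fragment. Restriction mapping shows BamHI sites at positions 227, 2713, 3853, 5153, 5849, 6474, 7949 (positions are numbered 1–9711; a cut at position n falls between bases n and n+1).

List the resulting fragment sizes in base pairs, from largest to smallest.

Linear molecule, 7 cuts → 8 fragments:
  227 − 0 = 227 bp
  2713 − 227 = 2486 bp
  3853 − 2713 = 1140 bp
  5153 − 3853 = 1300 bp
  5849 − 5153 = 696 bp
  6474 − 5849 = 625 bp
  7949 − 6474 = 1475 bp
  9711 − 7949 = 1762 bp
Sorted largest to smallest: 2486, 1762, 1475, 1300, 1140, 696, 625, 227 bp.

2486, 1762, 1475, 1300, 1140, 696, 625, 227 bp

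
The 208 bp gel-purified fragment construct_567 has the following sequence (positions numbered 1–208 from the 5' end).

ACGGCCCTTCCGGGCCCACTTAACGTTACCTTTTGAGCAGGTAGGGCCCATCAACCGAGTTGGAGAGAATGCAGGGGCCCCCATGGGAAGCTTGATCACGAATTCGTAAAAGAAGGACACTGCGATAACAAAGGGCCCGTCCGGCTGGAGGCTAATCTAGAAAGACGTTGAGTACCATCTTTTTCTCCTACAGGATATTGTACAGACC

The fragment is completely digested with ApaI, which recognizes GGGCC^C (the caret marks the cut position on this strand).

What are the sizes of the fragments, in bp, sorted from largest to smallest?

ApaI sites (GGGCCC) start at positions 12, 44, 75, 133.
ApaI cuts after base 5 of each site (before the last base), so after positions 16, 48, 79, 137.
Linear molecule, 4 cuts → 5 fragments:
  1–16 → 16 bp
  17–48 → 32 bp
  49–79 → 31 bp
  80–137 → 58 bp
  138–208 → 71 bp
Sorted largest to smallest: 71, 58, 32, 31, 16 bp.

71, 58, 32, 31, 16 bp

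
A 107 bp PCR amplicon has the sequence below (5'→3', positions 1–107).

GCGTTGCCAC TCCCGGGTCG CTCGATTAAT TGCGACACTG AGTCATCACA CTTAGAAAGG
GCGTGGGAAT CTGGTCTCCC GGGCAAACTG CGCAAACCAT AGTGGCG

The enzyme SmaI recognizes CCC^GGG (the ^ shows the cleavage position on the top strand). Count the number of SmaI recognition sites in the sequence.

CCCGGG occurs starting at positions 12, 78.
SmaI cuts at 2 sites.

2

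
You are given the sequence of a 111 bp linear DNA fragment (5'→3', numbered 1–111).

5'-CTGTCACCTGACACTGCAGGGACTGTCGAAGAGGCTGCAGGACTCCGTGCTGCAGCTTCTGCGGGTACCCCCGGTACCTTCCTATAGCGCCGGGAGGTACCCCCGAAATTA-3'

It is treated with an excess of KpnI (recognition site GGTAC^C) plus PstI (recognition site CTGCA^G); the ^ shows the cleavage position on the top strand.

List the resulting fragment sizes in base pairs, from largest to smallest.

23, 21, 18, 15, 14, 11, 9 bp

KpnI sites (GGTACC) start at positions 64, 73, 96.
KpnI cuts after base 5 of each site (before the last base), so after positions 68, 77, 100.
PstI sites (CTGCAG) start at positions 14, 35, 50.
PstI cuts after base 5 of each site (before the last base), so after positions 18, 39, 54.
Combined cut positions: 18, 39, 54, 68, 77, 100.
Linear molecule, 6 cuts → 7 fragments:
  1–18 → 18 bp
  19–39 → 21 bp
  40–54 → 15 bp
  55–68 → 14 bp
  69–77 → 9 bp
  78–100 → 23 bp
  101–111 → 11 bp
Sorted largest to smallest: 23, 21, 18, 15, 14, 11, 9 bp.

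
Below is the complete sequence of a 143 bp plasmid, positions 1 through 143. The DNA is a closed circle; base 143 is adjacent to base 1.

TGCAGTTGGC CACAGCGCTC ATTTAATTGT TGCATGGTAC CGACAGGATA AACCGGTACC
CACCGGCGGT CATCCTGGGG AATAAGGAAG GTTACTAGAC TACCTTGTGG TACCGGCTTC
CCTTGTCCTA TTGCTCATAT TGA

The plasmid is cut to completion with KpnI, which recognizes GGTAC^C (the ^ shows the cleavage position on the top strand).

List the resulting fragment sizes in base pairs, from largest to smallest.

70, 54, 19 bp

KpnI sites (GGTACC) start at positions 36, 55, 109.
KpnI cuts after base 5 of each site (before the last base), so after positions 40, 59, 113.
Circular molecule, 3 cuts → 3 fragments:
  41–59 → 19 bp
  60–113 → 54 bp
  114–143 then 1–40 → 30 + 40 = 70 bp
Sorted largest to smallest: 70, 54, 19 bp.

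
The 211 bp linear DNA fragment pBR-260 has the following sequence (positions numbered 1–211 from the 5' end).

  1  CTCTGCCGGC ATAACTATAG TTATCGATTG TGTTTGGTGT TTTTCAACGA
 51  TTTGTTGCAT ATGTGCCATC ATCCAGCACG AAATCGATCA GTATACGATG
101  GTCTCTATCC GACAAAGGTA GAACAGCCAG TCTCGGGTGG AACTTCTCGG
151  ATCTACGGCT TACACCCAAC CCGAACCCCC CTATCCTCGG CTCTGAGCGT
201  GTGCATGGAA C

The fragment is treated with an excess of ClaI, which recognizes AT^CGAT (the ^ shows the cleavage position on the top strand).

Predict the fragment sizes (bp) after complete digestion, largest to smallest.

ClaI sites (ATCGAT) start at positions 23, 83.
ClaI cuts after base 2 of each site, so after positions 24, 84.
Linear molecule, 2 cuts → 3 fragments:
  1–24 → 24 bp
  25–84 → 60 bp
  85–211 → 127 bp
Sorted largest to smallest: 127, 60, 24 bp.

127, 60, 24 bp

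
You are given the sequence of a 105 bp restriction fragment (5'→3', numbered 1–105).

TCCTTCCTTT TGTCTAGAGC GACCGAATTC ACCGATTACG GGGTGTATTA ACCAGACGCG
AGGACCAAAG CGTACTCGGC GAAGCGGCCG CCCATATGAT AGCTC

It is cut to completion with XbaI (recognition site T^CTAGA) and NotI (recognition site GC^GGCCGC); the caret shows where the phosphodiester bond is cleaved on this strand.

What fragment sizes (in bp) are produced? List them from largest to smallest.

72, 20, 13 bp

The XbaI site (TCTAGA) starts at position 13.
XbaI cuts after the first base of each site, so after position 13.
The NotI site (GCGGCCGC) starts at position 84.
NotI cuts after base 2 of each site, so after position 85.
Combined cut positions: 13, 85.
Linear molecule, 2 cuts → 3 fragments:
  1–13 → 13 bp
  14–85 → 72 bp
  86–105 → 20 bp
Sorted largest to smallest: 72, 20, 13 bp.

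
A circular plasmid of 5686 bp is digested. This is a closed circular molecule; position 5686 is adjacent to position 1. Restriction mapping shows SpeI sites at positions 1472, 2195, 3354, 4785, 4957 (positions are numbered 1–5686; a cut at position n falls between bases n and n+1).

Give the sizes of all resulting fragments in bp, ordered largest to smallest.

Circular molecule, 5 cuts → 5 fragments:
  2195 − 1472 = 723 bp
  3354 − 2195 = 1159 bp
  4785 − 3354 = 1431 bp
  4957 − 4785 = 172 bp
  wrap: 5686 − 4957 + 1472 = 2201 bp
Sorted largest to smallest: 2201, 1431, 1159, 723, 172 bp.

2201, 1431, 1159, 723, 172 bp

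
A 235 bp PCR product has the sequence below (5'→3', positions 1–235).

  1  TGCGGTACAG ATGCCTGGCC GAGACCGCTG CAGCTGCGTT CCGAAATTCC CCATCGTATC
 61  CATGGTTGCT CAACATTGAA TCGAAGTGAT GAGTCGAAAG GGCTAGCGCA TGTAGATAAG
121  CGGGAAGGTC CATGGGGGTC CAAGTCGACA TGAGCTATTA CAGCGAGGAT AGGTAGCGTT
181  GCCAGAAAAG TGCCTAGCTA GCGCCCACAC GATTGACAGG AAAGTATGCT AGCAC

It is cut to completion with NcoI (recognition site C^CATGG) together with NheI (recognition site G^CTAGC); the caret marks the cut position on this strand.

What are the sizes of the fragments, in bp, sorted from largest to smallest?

67, 60, 42, 31, 28, 7 bp

NcoI sites (CCATGG) start at positions 60, 130.
NcoI cuts after the first base of each site, so after positions 60, 130.
NheI sites (GCTAGC) start at positions 102, 197, 228.
NheI cuts after the first base of each site, so after positions 102, 197, 228.
Combined cut positions: 60, 102, 130, 197, 228.
Linear molecule, 5 cuts → 6 fragments:
  1–60 → 60 bp
  61–102 → 42 bp
  103–130 → 28 bp
  131–197 → 67 bp
  198–228 → 31 bp
  229–235 → 7 bp
Sorted largest to smallest: 67, 60, 42, 31, 28, 7 bp.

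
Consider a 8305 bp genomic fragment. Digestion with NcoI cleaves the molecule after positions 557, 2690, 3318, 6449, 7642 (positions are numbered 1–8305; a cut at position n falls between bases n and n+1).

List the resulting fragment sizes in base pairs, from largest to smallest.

3131, 2133, 1193, 663, 628, 557 bp

Linear molecule, 5 cuts → 6 fragments:
  557 − 0 = 557 bp
  2690 − 557 = 2133 bp
  3318 − 2690 = 628 bp
  6449 − 3318 = 3131 bp
  7642 − 6449 = 1193 bp
  8305 − 7642 = 663 bp
Sorted largest to smallest: 3131, 2133, 1193, 663, 628, 557 bp.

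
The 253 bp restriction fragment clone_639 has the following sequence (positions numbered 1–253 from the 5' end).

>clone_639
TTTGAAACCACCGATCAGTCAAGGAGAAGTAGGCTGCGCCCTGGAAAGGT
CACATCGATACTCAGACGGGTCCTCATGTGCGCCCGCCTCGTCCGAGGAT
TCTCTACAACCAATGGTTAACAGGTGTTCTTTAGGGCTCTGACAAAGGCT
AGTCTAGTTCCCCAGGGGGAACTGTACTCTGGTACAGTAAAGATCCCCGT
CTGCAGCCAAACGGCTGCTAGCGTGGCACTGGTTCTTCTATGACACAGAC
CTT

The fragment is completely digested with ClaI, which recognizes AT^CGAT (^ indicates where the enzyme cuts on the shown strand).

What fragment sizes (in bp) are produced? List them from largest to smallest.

198, 55 bp

The ClaI site (ATCGAT) starts at position 54.
ClaI cuts after base 2 of each site, so after position 55.
Linear molecule, 1 cut → 2 fragments:
  1–55 → 55 bp
  56–253 → 198 bp
Sorted largest to smallest: 198, 55 bp.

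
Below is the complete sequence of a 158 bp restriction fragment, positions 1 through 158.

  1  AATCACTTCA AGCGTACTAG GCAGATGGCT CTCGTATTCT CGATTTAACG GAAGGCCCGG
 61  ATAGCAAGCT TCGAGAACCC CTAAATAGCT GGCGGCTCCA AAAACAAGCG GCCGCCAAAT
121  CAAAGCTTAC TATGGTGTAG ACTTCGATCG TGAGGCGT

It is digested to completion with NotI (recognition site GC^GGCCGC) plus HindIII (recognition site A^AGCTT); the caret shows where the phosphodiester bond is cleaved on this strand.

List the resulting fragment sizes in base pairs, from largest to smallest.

The NotI site (GCGGCCGC) starts at position 108.
NotI cuts after base 2 of each site, so after position 109.
HindIII sites (AAGCTT) start at positions 66, 123.
HindIII cuts after the first base of each site, so after positions 66, 123.
Combined cut positions: 66, 109, 123.
Linear molecule, 3 cuts → 4 fragments:
  1–66 → 66 bp
  67–109 → 43 bp
  110–123 → 14 bp
  124–158 → 35 bp
Sorted largest to smallest: 66, 43, 35, 14 bp.

66, 43, 35, 14 bp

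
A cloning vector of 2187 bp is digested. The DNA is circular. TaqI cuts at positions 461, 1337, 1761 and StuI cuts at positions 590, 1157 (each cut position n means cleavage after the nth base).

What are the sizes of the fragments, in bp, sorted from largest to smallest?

887, 567, 424, 180, 129 bp

Combined cut positions (sorted): 461, 590, 1157, 1337, 1761.
Circular molecule, 5 cuts → 5 fragments:
  590 − 461 = 129 bp
  1157 − 590 = 567 bp
  1337 − 1157 = 180 bp
  1761 − 1337 = 424 bp
  wrap: 2187 − 1761 + 461 = 887 bp
Sorted largest to smallest: 887, 567, 424, 180, 129 bp.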